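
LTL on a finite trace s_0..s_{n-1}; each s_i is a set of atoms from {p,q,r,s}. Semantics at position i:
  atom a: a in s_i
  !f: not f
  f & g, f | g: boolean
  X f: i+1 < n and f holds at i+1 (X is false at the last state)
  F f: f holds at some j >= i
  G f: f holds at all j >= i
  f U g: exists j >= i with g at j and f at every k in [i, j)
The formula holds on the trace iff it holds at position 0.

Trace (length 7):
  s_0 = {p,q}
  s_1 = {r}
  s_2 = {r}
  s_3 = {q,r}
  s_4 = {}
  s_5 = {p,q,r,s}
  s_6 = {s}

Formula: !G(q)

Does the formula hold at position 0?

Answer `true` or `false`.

s_0={p,q}: !G(q)=True G(q)=False q=True
s_1={r}: !G(q)=True G(q)=False q=False
s_2={r}: !G(q)=True G(q)=False q=False
s_3={q,r}: !G(q)=True G(q)=False q=True
s_4={}: !G(q)=True G(q)=False q=False
s_5={p,q,r,s}: !G(q)=True G(q)=False q=True
s_6={s}: !G(q)=True G(q)=False q=False

Answer: true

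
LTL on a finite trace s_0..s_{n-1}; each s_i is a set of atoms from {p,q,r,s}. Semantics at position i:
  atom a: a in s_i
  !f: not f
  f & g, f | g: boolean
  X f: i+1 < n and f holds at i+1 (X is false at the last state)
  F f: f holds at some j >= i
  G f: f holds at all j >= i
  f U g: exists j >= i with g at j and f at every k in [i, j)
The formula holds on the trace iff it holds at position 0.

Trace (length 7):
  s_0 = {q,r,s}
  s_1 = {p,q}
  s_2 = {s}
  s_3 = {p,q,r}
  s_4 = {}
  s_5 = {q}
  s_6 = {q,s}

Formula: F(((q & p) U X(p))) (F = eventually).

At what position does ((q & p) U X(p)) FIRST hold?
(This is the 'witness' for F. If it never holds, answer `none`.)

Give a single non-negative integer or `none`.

s_0={q,r,s}: ((q & p) U X(p))=True (q & p)=False q=True p=False X(p)=True
s_1={p,q}: ((q & p) U X(p))=True (q & p)=True q=True p=True X(p)=False
s_2={s}: ((q & p) U X(p))=True (q & p)=False q=False p=False X(p)=True
s_3={p,q,r}: ((q & p) U X(p))=False (q & p)=True q=True p=True X(p)=False
s_4={}: ((q & p) U X(p))=False (q & p)=False q=False p=False X(p)=False
s_5={q}: ((q & p) U X(p))=False (q & p)=False q=True p=False X(p)=False
s_6={q,s}: ((q & p) U X(p))=False (q & p)=False q=True p=False X(p)=False
F(((q & p) U X(p))) holds; first witness at position 0.

Answer: 0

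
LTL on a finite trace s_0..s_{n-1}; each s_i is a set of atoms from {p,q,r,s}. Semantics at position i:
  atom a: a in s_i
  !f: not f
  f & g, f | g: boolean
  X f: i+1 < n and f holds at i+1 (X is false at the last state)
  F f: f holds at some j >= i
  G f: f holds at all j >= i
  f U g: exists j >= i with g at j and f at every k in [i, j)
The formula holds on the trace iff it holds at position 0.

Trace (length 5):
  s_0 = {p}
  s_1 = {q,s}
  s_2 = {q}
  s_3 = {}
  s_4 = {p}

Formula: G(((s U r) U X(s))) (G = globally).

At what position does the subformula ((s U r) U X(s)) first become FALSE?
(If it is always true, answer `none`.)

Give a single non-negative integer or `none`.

s_0={p}: ((s U r) U X(s))=True (s U r)=False s=False r=False X(s)=True
s_1={q,s}: ((s U r) U X(s))=False (s U r)=False s=True r=False X(s)=False
s_2={q}: ((s U r) U X(s))=False (s U r)=False s=False r=False X(s)=False
s_3={}: ((s U r) U X(s))=False (s U r)=False s=False r=False X(s)=False
s_4={p}: ((s U r) U X(s))=False (s U r)=False s=False r=False X(s)=False
G(((s U r) U X(s))) holds globally = False
First violation at position 1.

Answer: 1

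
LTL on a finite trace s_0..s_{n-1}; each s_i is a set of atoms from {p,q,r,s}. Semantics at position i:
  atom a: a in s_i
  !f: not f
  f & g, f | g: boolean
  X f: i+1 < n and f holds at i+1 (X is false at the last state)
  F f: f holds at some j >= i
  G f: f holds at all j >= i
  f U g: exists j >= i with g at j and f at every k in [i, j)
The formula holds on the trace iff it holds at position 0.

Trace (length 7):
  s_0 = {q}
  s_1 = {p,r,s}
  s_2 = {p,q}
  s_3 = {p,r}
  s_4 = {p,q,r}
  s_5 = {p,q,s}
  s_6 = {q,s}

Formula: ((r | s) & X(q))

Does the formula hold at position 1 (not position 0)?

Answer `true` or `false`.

Answer: true

Derivation:
s_0={q}: ((r | s) & X(q))=False (r | s)=False r=False s=False X(q)=False q=True
s_1={p,r,s}: ((r | s) & X(q))=True (r | s)=True r=True s=True X(q)=True q=False
s_2={p,q}: ((r | s) & X(q))=False (r | s)=False r=False s=False X(q)=False q=True
s_3={p,r}: ((r | s) & X(q))=True (r | s)=True r=True s=False X(q)=True q=False
s_4={p,q,r}: ((r | s) & X(q))=True (r | s)=True r=True s=False X(q)=True q=True
s_5={p,q,s}: ((r | s) & X(q))=True (r | s)=True r=False s=True X(q)=True q=True
s_6={q,s}: ((r | s) & X(q))=False (r | s)=True r=False s=True X(q)=False q=True
Evaluating at position 1: result = True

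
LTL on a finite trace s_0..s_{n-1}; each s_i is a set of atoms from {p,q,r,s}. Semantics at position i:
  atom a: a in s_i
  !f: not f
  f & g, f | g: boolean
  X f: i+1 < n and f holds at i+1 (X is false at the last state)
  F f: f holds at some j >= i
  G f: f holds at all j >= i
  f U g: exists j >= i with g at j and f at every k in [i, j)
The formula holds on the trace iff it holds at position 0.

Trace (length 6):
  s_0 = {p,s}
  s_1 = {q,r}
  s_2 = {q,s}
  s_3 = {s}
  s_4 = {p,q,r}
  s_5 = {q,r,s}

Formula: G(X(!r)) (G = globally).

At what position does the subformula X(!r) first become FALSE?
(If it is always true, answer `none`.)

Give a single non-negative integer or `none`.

Answer: 0

Derivation:
s_0={p,s}: X(!r)=False !r=True r=False
s_1={q,r}: X(!r)=True !r=False r=True
s_2={q,s}: X(!r)=True !r=True r=False
s_3={s}: X(!r)=False !r=True r=False
s_4={p,q,r}: X(!r)=False !r=False r=True
s_5={q,r,s}: X(!r)=False !r=False r=True
G(X(!r)) holds globally = False
First violation at position 0.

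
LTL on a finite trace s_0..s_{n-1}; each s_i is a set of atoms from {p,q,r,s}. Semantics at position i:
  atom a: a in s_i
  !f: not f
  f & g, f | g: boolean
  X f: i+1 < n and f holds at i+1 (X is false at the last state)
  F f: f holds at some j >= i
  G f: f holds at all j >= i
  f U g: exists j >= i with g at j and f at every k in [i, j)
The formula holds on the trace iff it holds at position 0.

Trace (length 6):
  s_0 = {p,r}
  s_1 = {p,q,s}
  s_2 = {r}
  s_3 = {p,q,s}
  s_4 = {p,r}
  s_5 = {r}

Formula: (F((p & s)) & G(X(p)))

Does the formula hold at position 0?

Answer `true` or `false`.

Answer: false

Derivation:
s_0={p,r}: (F((p & s)) & G(X(p)))=False F((p & s))=True (p & s)=False p=True s=False G(X(p))=False X(p)=True
s_1={p,q,s}: (F((p & s)) & G(X(p)))=False F((p & s))=True (p & s)=True p=True s=True G(X(p))=False X(p)=False
s_2={r}: (F((p & s)) & G(X(p)))=False F((p & s))=True (p & s)=False p=False s=False G(X(p))=False X(p)=True
s_3={p,q,s}: (F((p & s)) & G(X(p)))=False F((p & s))=True (p & s)=True p=True s=True G(X(p))=False X(p)=True
s_4={p,r}: (F((p & s)) & G(X(p)))=False F((p & s))=False (p & s)=False p=True s=False G(X(p))=False X(p)=False
s_5={r}: (F((p & s)) & G(X(p)))=False F((p & s))=False (p & s)=False p=False s=False G(X(p))=False X(p)=False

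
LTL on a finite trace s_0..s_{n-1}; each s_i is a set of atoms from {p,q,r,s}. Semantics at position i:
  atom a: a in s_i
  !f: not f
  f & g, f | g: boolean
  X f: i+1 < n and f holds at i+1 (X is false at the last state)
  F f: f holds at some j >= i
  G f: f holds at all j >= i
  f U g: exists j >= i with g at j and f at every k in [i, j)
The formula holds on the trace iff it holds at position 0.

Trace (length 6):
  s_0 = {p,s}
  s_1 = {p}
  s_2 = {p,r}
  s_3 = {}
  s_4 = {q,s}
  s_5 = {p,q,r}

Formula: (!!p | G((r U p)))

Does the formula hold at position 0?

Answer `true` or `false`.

s_0={p,s}: (!!p | G((r U p)))=True !!p=True !p=False p=True G((r U p))=False (r U p)=True r=False
s_1={p}: (!!p | G((r U p)))=True !!p=True !p=False p=True G((r U p))=False (r U p)=True r=False
s_2={p,r}: (!!p | G((r U p)))=True !!p=True !p=False p=True G((r U p))=False (r U p)=True r=True
s_3={}: (!!p | G((r U p)))=False !!p=False !p=True p=False G((r U p))=False (r U p)=False r=False
s_4={q,s}: (!!p | G((r U p)))=False !!p=False !p=True p=False G((r U p))=False (r U p)=False r=False
s_5={p,q,r}: (!!p | G((r U p)))=True !!p=True !p=False p=True G((r U p))=True (r U p)=True r=True

Answer: true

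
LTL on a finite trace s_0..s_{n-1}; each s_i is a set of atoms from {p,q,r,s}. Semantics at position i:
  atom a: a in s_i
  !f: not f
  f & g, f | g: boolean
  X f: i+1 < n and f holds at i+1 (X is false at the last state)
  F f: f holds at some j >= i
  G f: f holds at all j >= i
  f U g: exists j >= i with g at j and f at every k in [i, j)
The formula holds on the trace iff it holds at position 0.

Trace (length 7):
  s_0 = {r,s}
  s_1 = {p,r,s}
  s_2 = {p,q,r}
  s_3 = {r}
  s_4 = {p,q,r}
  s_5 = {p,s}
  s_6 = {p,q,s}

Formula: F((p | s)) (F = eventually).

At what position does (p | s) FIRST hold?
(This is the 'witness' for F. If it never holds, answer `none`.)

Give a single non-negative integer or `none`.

s_0={r,s}: (p | s)=True p=False s=True
s_1={p,r,s}: (p | s)=True p=True s=True
s_2={p,q,r}: (p | s)=True p=True s=False
s_3={r}: (p | s)=False p=False s=False
s_4={p,q,r}: (p | s)=True p=True s=False
s_5={p,s}: (p | s)=True p=True s=True
s_6={p,q,s}: (p | s)=True p=True s=True
F((p | s)) holds; first witness at position 0.

Answer: 0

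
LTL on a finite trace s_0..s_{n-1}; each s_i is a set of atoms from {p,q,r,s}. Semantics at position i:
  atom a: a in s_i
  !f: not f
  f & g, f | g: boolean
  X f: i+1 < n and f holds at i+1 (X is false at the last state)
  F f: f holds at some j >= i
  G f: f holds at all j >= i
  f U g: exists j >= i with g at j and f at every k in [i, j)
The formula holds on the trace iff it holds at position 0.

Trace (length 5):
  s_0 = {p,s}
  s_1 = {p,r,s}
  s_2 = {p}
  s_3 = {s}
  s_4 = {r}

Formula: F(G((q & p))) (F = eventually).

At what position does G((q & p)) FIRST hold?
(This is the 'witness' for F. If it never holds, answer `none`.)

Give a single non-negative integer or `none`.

Answer: none

Derivation:
s_0={p,s}: G((q & p))=False (q & p)=False q=False p=True
s_1={p,r,s}: G((q & p))=False (q & p)=False q=False p=True
s_2={p}: G((q & p))=False (q & p)=False q=False p=True
s_3={s}: G((q & p))=False (q & p)=False q=False p=False
s_4={r}: G((q & p))=False (q & p)=False q=False p=False
F(G((q & p))) does not hold (no witness exists).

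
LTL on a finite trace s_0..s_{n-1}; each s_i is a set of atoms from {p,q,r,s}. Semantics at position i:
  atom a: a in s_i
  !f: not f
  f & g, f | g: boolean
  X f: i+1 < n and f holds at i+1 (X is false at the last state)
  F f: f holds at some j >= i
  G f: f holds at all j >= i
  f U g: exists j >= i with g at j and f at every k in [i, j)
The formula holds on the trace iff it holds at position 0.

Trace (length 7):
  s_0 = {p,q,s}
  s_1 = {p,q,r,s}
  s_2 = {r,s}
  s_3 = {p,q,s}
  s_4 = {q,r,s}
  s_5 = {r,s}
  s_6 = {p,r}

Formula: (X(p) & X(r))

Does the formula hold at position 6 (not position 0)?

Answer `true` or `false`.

Answer: false

Derivation:
s_0={p,q,s}: (X(p) & X(r))=True X(p)=True p=True X(r)=True r=False
s_1={p,q,r,s}: (X(p) & X(r))=False X(p)=False p=True X(r)=True r=True
s_2={r,s}: (X(p) & X(r))=False X(p)=True p=False X(r)=False r=True
s_3={p,q,s}: (X(p) & X(r))=False X(p)=False p=True X(r)=True r=False
s_4={q,r,s}: (X(p) & X(r))=False X(p)=False p=False X(r)=True r=True
s_5={r,s}: (X(p) & X(r))=True X(p)=True p=False X(r)=True r=True
s_6={p,r}: (X(p) & X(r))=False X(p)=False p=True X(r)=False r=True
Evaluating at position 6: result = False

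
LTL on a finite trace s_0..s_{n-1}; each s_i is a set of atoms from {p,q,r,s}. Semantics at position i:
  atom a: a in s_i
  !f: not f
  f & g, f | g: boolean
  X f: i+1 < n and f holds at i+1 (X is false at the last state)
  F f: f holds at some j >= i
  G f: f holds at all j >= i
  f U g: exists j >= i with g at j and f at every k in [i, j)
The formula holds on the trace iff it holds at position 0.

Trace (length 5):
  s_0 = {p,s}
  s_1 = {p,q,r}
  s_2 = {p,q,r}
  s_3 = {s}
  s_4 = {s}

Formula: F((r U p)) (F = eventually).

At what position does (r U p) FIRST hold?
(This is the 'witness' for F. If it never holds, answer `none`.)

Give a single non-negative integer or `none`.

Answer: 0

Derivation:
s_0={p,s}: (r U p)=True r=False p=True
s_1={p,q,r}: (r U p)=True r=True p=True
s_2={p,q,r}: (r U p)=True r=True p=True
s_3={s}: (r U p)=False r=False p=False
s_4={s}: (r U p)=False r=False p=False
F((r U p)) holds; first witness at position 0.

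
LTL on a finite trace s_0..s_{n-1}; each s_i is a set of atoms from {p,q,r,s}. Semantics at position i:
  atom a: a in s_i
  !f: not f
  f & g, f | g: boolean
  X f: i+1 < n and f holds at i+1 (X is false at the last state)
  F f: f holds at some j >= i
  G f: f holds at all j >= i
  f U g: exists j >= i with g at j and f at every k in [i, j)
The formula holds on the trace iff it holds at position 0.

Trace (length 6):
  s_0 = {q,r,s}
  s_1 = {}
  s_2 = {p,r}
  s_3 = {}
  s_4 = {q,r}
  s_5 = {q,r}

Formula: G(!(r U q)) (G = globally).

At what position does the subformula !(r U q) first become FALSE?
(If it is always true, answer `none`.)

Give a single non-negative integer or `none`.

s_0={q,r,s}: !(r U q)=False (r U q)=True r=True q=True
s_1={}: !(r U q)=True (r U q)=False r=False q=False
s_2={p,r}: !(r U q)=True (r U q)=False r=True q=False
s_3={}: !(r U q)=True (r U q)=False r=False q=False
s_4={q,r}: !(r U q)=False (r U q)=True r=True q=True
s_5={q,r}: !(r U q)=False (r U q)=True r=True q=True
G(!(r U q)) holds globally = False
First violation at position 0.

Answer: 0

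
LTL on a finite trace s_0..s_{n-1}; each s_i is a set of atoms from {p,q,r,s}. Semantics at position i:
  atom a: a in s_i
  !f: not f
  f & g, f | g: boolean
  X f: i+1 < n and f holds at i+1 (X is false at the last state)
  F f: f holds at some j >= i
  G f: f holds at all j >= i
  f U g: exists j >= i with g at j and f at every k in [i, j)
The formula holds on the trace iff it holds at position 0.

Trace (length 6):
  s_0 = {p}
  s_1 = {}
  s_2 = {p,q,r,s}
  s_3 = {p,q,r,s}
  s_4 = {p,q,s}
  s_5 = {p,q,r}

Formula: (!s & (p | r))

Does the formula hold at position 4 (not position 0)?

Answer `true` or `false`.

Answer: false

Derivation:
s_0={p}: (!s & (p | r))=True !s=True s=False (p | r)=True p=True r=False
s_1={}: (!s & (p | r))=False !s=True s=False (p | r)=False p=False r=False
s_2={p,q,r,s}: (!s & (p | r))=False !s=False s=True (p | r)=True p=True r=True
s_3={p,q,r,s}: (!s & (p | r))=False !s=False s=True (p | r)=True p=True r=True
s_4={p,q,s}: (!s & (p | r))=False !s=False s=True (p | r)=True p=True r=False
s_5={p,q,r}: (!s & (p | r))=True !s=True s=False (p | r)=True p=True r=True
Evaluating at position 4: result = False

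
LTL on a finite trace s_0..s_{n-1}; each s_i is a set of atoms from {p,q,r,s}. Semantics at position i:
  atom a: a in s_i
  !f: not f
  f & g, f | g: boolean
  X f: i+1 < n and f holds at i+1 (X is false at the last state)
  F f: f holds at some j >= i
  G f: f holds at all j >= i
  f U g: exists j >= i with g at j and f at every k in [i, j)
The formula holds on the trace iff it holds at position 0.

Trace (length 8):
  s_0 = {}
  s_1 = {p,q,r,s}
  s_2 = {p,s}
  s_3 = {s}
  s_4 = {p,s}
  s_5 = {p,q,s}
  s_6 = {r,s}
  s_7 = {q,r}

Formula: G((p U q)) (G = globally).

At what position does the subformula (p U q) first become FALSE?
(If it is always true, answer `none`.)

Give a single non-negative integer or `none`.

Answer: 0

Derivation:
s_0={}: (p U q)=False p=False q=False
s_1={p,q,r,s}: (p U q)=True p=True q=True
s_2={p,s}: (p U q)=False p=True q=False
s_3={s}: (p U q)=False p=False q=False
s_4={p,s}: (p U q)=True p=True q=False
s_5={p,q,s}: (p U q)=True p=True q=True
s_6={r,s}: (p U q)=False p=False q=False
s_7={q,r}: (p U q)=True p=False q=True
G((p U q)) holds globally = False
First violation at position 0.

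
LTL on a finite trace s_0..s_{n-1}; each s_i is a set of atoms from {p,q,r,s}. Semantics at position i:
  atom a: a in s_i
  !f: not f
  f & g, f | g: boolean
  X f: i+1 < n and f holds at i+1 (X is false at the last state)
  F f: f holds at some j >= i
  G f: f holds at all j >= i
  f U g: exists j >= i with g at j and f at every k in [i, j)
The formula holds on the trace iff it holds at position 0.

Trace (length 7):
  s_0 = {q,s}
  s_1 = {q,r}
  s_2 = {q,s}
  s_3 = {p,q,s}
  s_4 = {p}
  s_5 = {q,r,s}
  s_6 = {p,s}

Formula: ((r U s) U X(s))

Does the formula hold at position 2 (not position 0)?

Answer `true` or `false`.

Answer: true

Derivation:
s_0={q,s}: ((r U s) U X(s))=True (r U s)=True r=False s=True X(s)=False
s_1={q,r}: ((r U s) U X(s))=True (r U s)=True r=True s=False X(s)=True
s_2={q,s}: ((r U s) U X(s))=True (r U s)=True r=False s=True X(s)=True
s_3={p,q,s}: ((r U s) U X(s))=True (r U s)=True r=False s=True X(s)=False
s_4={p}: ((r U s) U X(s))=True (r U s)=False r=False s=False X(s)=True
s_5={q,r,s}: ((r U s) U X(s))=True (r U s)=True r=True s=True X(s)=True
s_6={p,s}: ((r U s) U X(s))=False (r U s)=True r=False s=True X(s)=False
Evaluating at position 2: result = True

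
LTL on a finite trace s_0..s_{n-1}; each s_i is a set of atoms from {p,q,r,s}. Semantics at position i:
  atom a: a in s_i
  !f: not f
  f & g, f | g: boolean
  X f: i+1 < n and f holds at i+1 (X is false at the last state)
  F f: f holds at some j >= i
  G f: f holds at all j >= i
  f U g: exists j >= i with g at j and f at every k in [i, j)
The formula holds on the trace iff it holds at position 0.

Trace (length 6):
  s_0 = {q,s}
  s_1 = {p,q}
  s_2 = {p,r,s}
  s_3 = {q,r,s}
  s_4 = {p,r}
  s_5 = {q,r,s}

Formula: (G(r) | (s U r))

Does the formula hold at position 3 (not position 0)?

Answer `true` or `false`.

Answer: true

Derivation:
s_0={q,s}: (G(r) | (s U r))=False G(r)=False r=False (s U r)=False s=True
s_1={p,q}: (G(r) | (s U r))=False G(r)=False r=False (s U r)=False s=False
s_2={p,r,s}: (G(r) | (s U r))=True G(r)=True r=True (s U r)=True s=True
s_3={q,r,s}: (G(r) | (s U r))=True G(r)=True r=True (s U r)=True s=True
s_4={p,r}: (G(r) | (s U r))=True G(r)=True r=True (s U r)=True s=False
s_5={q,r,s}: (G(r) | (s U r))=True G(r)=True r=True (s U r)=True s=True
Evaluating at position 3: result = True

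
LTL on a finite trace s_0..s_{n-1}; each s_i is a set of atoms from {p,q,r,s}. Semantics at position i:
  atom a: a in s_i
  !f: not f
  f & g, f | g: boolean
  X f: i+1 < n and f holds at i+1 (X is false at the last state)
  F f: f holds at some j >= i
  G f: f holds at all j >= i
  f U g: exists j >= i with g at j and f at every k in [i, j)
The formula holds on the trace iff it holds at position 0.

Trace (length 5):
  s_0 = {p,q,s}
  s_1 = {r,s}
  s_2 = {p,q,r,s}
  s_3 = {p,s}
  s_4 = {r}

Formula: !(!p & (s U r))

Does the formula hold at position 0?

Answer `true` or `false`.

s_0={p,q,s}: !(!p & (s U r))=True (!p & (s U r))=False !p=False p=True (s U r)=True s=True r=False
s_1={r,s}: !(!p & (s U r))=False (!p & (s U r))=True !p=True p=False (s U r)=True s=True r=True
s_2={p,q,r,s}: !(!p & (s U r))=True (!p & (s U r))=False !p=False p=True (s U r)=True s=True r=True
s_3={p,s}: !(!p & (s U r))=True (!p & (s U r))=False !p=False p=True (s U r)=True s=True r=False
s_4={r}: !(!p & (s U r))=False (!p & (s U r))=True !p=True p=False (s U r)=True s=False r=True

Answer: true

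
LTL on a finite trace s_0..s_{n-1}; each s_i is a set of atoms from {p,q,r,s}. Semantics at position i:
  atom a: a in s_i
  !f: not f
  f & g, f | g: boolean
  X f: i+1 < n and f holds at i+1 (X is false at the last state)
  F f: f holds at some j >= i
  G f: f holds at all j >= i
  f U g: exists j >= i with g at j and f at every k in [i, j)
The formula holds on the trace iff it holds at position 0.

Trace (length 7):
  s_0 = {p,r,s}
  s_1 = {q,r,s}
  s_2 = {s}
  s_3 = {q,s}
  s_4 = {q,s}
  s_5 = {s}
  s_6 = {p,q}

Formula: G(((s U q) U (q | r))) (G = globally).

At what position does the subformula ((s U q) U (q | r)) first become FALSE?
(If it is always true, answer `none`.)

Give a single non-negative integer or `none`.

Answer: none

Derivation:
s_0={p,r,s}: ((s U q) U (q | r))=True (s U q)=True s=True q=False (q | r)=True r=True
s_1={q,r,s}: ((s U q) U (q | r))=True (s U q)=True s=True q=True (q | r)=True r=True
s_2={s}: ((s U q) U (q | r))=True (s U q)=True s=True q=False (q | r)=False r=False
s_3={q,s}: ((s U q) U (q | r))=True (s U q)=True s=True q=True (q | r)=True r=False
s_4={q,s}: ((s U q) U (q | r))=True (s U q)=True s=True q=True (q | r)=True r=False
s_5={s}: ((s U q) U (q | r))=True (s U q)=True s=True q=False (q | r)=False r=False
s_6={p,q}: ((s U q) U (q | r))=True (s U q)=True s=False q=True (q | r)=True r=False
G(((s U q) U (q | r))) holds globally = True
No violation — formula holds at every position.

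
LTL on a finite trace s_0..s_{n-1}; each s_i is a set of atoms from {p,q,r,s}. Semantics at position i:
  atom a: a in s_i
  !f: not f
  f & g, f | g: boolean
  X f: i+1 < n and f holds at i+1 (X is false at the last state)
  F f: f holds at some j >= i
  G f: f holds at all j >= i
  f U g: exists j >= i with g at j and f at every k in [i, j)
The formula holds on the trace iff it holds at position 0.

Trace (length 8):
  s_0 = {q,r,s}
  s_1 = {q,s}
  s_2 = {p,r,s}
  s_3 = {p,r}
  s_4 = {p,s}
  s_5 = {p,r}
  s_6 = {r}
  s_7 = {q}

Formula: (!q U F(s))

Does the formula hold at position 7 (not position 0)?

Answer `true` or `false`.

s_0={q,r,s}: (!q U F(s))=True !q=False q=True F(s)=True s=True
s_1={q,s}: (!q U F(s))=True !q=False q=True F(s)=True s=True
s_2={p,r,s}: (!q U F(s))=True !q=True q=False F(s)=True s=True
s_3={p,r}: (!q U F(s))=True !q=True q=False F(s)=True s=False
s_4={p,s}: (!q U F(s))=True !q=True q=False F(s)=True s=True
s_5={p,r}: (!q U F(s))=False !q=True q=False F(s)=False s=False
s_6={r}: (!q U F(s))=False !q=True q=False F(s)=False s=False
s_7={q}: (!q U F(s))=False !q=False q=True F(s)=False s=False
Evaluating at position 7: result = False

Answer: false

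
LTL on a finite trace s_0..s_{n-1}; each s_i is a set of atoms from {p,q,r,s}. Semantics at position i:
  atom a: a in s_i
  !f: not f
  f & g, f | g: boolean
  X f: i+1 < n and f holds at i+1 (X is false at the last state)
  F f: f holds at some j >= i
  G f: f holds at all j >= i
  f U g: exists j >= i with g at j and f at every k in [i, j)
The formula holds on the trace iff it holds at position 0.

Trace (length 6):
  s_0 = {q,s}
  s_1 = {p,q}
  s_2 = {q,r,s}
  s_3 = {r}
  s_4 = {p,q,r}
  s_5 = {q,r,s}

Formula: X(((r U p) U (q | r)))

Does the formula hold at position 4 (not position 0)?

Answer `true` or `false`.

Answer: true

Derivation:
s_0={q,s}: X(((r U p) U (q | r)))=True ((r U p) U (q | r))=True (r U p)=False r=False p=False (q | r)=True q=True
s_1={p,q}: X(((r U p) U (q | r)))=True ((r U p) U (q | r))=True (r U p)=True r=False p=True (q | r)=True q=True
s_2={q,r,s}: X(((r U p) U (q | r)))=True ((r U p) U (q | r))=True (r U p)=True r=True p=False (q | r)=True q=True
s_3={r}: X(((r U p) U (q | r)))=True ((r U p) U (q | r))=True (r U p)=True r=True p=False (q | r)=True q=False
s_4={p,q,r}: X(((r U p) U (q | r)))=True ((r U p) U (q | r))=True (r U p)=True r=True p=True (q | r)=True q=True
s_5={q,r,s}: X(((r U p) U (q | r)))=False ((r U p) U (q | r))=True (r U p)=False r=True p=False (q | r)=True q=True
Evaluating at position 4: result = True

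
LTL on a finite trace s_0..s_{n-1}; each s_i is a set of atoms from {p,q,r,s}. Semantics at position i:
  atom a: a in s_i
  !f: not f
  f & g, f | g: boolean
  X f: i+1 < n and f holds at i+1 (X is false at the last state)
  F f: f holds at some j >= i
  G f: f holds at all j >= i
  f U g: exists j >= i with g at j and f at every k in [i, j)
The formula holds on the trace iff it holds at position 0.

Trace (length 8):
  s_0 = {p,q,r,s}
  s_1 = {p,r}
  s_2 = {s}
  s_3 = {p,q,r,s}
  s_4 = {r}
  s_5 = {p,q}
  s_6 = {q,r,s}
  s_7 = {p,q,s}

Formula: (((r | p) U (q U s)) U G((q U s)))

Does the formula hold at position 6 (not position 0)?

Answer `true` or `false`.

Answer: true

Derivation:
s_0={p,q,r,s}: (((r | p) U (q U s)) U G((q U s)))=True ((r | p) U (q U s))=True (r | p)=True r=True p=True (q U s)=True q=True s=True G((q U s))=False
s_1={p,r}: (((r | p) U (q U s)) U G((q U s)))=True ((r | p) U (q U s))=True (r | p)=True r=True p=True (q U s)=False q=False s=False G((q U s))=False
s_2={s}: (((r | p) U (q U s)) U G((q U s)))=True ((r | p) U (q U s))=True (r | p)=False r=False p=False (q U s)=True q=False s=True G((q U s))=False
s_3={p,q,r,s}: (((r | p) U (q U s)) U G((q U s)))=True ((r | p) U (q U s))=True (r | p)=True r=True p=True (q U s)=True q=True s=True G((q U s))=False
s_4={r}: (((r | p) U (q U s)) U G((q U s)))=True ((r | p) U (q U s))=True (r | p)=True r=True p=False (q U s)=False q=False s=False G((q U s))=False
s_5={p,q}: (((r | p) U (q U s)) U G((q U s)))=True ((r | p) U (q U s))=True (r | p)=True r=False p=True (q U s)=True q=True s=False G((q U s))=True
s_6={q,r,s}: (((r | p) U (q U s)) U G((q U s)))=True ((r | p) U (q U s))=True (r | p)=True r=True p=False (q U s)=True q=True s=True G((q U s))=True
s_7={p,q,s}: (((r | p) U (q U s)) U G((q U s)))=True ((r | p) U (q U s))=True (r | p)=True r=False p=True (q U s)=True q=True s=True G((q U s))=True
Evaluating at position 6: result = True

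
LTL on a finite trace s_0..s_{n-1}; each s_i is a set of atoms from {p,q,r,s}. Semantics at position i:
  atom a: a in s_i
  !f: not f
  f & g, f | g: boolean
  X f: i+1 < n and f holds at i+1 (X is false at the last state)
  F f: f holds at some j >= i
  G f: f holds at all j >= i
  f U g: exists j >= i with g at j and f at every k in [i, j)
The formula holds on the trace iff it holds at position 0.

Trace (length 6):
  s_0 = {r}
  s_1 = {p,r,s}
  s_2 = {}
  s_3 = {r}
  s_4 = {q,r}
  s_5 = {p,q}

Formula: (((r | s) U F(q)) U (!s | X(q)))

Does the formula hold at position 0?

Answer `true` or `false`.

Answer: true

Derivation:
s_0={r}: (((r | s) U F(q)) U (!s | X(q)))=True ((r | s) U F(q))=True (r | s)=True r=True s=False F(q)=True q=False (!s | X(q))=True !s=True X(q)=False
s_1={p,r,s}: (((r | s) U F(q)) U (!s | X(q)))=True ((r | s) U F(q))=True (r | s)=True r=True s=True F(q)=True q=False (!s | X(q))=False !s=False X(q)=False
s_2={}: (((r | s) U F(q)) U (!s | X(q)))=True ((r | s) U F(q))=True (r | s)=False r=False s=False F(q)=True q=False (!s | X(q))=True !s=True X(q)=False
s_3={r}: (((r | s) U F(q)) U (!s | X(q)))=True ((r | s) U F(q))=True (r | s)=True r=True s=False F(q)=True q=False (!s | X(q))=True !s=True X(q)=True
s_4={q,r}: (((r | s) U F(q)) U (!s | X(q)))=True ((r | s) U F(q))=True (r | s)=True r=True s=False F(q)=True q=True (!s | X(q))=True !s=True X(q)=True
s_5={p,q}: (((r | s) U F(q)) U (!s | X(q)))=True ((r | s) U F(q))=True (r | s)=False r=False s=False F(q)=True q=True (!s | X(q))=True !s=True X(q)=False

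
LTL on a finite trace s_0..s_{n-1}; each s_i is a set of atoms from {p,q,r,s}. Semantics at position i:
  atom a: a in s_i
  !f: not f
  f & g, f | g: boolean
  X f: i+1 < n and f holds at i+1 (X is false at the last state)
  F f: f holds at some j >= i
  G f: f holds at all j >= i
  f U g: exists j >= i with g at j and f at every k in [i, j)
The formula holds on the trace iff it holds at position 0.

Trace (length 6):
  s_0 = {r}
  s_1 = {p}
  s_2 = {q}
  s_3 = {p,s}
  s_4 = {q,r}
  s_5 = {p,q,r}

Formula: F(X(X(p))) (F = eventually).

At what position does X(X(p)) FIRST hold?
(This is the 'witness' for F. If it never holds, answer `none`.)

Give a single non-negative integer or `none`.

Answer: 1

Derivation:
s_0={r}: X(X(p))=False X(p)=True p=False
s_1={p}: X(X(p))=True X(p)=False p=True
s_2={q}: X(X(p))=False X(p)=True p=False
s_3={p,s}: X(X(p))=True X(p)=False p=True
s_4={q,r}: X(X(p))=False X(p)=True p=False
s_5={p,q,r}: X(X(p))=False X(p)=False p=True
F(X(X(p))) holds; first witness at position 1.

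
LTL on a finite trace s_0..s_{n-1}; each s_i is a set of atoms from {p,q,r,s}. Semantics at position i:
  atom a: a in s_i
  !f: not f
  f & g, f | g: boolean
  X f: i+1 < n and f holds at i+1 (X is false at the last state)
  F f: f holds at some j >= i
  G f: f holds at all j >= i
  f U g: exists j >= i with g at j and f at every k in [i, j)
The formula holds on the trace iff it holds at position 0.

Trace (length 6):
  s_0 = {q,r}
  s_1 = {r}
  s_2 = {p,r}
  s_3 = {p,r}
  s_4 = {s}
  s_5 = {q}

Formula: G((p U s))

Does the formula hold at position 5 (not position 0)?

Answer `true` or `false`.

Answer: false

Derivation:
s_0={q,r}: G((p U s))=False (p U s)=False p=False s=False
s_1={r}: G((p U s))=False (p U s)=False p=False s=False
s_2={p,r}: G((p U s))=False (p U s)=True p=True s=False
s_3={p,r}: G((p U s))=False (p U s)=True p=True s=False
s_4={s}: G((p U s))=False (p U s)=True p=False s=True
s_5={q}: G((p U s))=False (p U s)=False p=False s=False
Evaluating at position 5: result = False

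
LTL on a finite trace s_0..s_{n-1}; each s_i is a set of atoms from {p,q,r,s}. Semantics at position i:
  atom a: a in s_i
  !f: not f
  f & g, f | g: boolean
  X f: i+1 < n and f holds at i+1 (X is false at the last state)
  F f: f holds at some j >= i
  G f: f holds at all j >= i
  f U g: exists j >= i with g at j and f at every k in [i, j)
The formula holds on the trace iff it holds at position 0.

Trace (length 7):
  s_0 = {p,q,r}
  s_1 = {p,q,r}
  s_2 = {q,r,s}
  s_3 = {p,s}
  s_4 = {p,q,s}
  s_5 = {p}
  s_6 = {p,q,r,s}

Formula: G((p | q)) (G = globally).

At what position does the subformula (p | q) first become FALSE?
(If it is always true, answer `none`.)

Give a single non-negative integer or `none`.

Answer: none

Derivation:
s_0={p,q,r}: (p | q)=True p=True q=True
s_1={p,q,r}: (p | q)=True p=True q=True
s_2={q,r,s}: (p | q)=True p=False q=True
s_3={p,s}: (p | q)=True p=True q=False
s_4={p,q,s}: (p | q)=True p=True q=True
s_5={p}: (p | q)=True p=True q=False
s_6={p,q,r,s}: (p | q)=True p=True q=True
G((p | q)) holds globally = True
No violation — formula holds at every position.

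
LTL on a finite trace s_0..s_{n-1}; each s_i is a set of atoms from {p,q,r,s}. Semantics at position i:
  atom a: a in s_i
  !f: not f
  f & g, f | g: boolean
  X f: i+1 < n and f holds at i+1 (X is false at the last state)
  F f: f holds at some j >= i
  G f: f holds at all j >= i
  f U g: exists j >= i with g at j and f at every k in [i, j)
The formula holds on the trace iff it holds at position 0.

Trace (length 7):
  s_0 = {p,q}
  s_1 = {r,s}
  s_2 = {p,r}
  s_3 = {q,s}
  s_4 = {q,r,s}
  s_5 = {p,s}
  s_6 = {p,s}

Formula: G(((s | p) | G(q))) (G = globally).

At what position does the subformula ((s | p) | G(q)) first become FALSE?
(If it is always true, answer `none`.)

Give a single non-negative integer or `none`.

s_0={p,q}: ((s | p) | G(q))=True (s | p)=True s=False p=True G(q)=False q=True
s_1={r,s}: ((s | p) | G(q))=True (s | p)=True s=True p=False G(q)=False q=False
s_2={p,r}: ((s | p) | G(q))=True (s | p)=True s=False p=True G(q)=False q=False
s_3={q,s}: ((s | p) | G(q))=True (s | p)=True s=True p=False G(q)=False q=True
s_4={q,r,s}: ((s | p) | G(q))=True (s | p)=True s=True p=False G(q)=False q=True
s_5={p,s}: ((s | p) | G(q))=True (s | p)=True s=True p=True G(q)=False q=False
s_6={p,s}: ((s | p) | G(q))=True (s | p)=True s=True p=True G(q)=False q=False
G(((s | p) | G(q))) holds globally = True
No violation — formula holds at every position.

Answer: none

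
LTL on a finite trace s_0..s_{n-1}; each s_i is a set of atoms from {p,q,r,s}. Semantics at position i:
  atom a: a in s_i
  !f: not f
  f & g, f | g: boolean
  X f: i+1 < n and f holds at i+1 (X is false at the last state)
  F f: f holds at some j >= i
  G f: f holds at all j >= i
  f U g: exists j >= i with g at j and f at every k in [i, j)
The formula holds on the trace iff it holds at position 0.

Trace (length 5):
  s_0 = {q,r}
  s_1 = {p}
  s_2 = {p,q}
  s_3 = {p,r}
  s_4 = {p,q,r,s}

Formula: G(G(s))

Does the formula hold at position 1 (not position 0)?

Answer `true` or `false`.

s_0={q,r}: G(G(s))=False G(s)=False s=False
s_1={p}: G(G(s))=False G(s)=False s=False
s_2={p,q}: G(G(s))=False G(s)=False s=False
s_3={p,r}: G(G(s))=False G(s)=False s=False
s_4={p,q,r,s}: G(G(s))=True G(s)=True s=True
Evaluating at position 1: result = False

Answer: false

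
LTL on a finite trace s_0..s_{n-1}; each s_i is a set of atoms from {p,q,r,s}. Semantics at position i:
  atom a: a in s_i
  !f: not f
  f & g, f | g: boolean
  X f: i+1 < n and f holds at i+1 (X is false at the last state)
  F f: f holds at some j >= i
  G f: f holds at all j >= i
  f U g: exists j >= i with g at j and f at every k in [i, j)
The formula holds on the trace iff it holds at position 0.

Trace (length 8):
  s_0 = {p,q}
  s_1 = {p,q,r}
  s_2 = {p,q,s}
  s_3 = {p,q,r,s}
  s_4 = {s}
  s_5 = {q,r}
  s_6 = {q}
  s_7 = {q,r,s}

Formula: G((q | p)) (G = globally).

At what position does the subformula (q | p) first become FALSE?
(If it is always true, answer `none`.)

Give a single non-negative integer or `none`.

Answer: 4

Derivation:
s_0={p,q}: (q | p)=True q=True p=True
s_1={p,q,r}: (q | p)=True q=True p=True
s_2={p,q,s}: (q | p)=True q=True p=True
s_3={p,q,r,s}: (q | p)=True q=True p=True
s_4={s}: (q | p)=False q=False p=False
s_5={q,r}: (q | p)=True q=True p=False
s_6={q}: (q | p)=True q=True p=False
s_7={q,r,s}: (q | p)=True q=True p=False
G((q | p)) holds globally = False
First violation at position 4.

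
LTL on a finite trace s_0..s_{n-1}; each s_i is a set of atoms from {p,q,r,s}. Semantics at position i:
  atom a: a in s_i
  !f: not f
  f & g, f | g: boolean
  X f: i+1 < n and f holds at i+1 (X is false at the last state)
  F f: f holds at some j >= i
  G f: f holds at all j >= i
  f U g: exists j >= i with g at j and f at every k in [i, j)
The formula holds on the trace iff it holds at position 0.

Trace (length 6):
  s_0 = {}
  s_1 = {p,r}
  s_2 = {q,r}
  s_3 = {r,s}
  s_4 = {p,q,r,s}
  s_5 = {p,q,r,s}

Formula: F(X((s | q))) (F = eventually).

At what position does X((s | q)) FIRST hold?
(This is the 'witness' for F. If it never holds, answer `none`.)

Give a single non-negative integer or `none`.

s_0={}: X((s | q))=False (s | q)=False s=False q=False
s_1={p,r}: X((s | q))=True (s | q)=False s=False q=False
s_2={q,r}: X((s | q))=True (s | q)=True s=False q=True
s_3={r,s}: X((s | q))=True (s | q)=True s=True q=False
s_4={p,q,r,s}: X((s | q))=True (s | q)=True s=True q=True
s_5={p,q,r,s}: X((s | q))=False (s | q)=True s=True q=True
F(X((s | q))) holds; first witness at position 1.

Answer: 1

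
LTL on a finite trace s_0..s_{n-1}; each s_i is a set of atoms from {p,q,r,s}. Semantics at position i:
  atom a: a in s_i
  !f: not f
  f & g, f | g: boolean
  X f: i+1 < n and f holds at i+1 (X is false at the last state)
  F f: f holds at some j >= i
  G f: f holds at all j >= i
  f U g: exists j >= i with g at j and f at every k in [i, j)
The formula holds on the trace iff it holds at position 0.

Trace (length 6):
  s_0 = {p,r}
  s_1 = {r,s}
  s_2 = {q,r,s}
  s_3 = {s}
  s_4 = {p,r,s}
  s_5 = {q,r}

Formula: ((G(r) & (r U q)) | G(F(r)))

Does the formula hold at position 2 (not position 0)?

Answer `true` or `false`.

Answer: true

Derivation:
s_0={p,r}: ((G(r) & (r U q)) | G(F(r)))=True (G(r) & (r U q))=False G(r)=False r=True (r U q)=True q=False G(F(r))=True F(r)=True
s_1={r,s}: ((G(r) & (r U q)) | G(F(r)))=True (G(r) & (r U q))=False G(r)=False r=True (r U q)=True q=False G(F(r))=True F(r)=True
s_2={q,r,s}: ((G(r) & (r U q)) | G(F(r)))=True (G(r) & (r U q))=False G(r)=False r=True (r U q)=True q=True G(F(r))=True F(r)=True
s_3={s}: ((G(r) & (r U q)) | G(F(r)))=True (G(r) & (r U q))=False G(r)=False r=False (r U q)=False q=False G(F(r))=True F(r)=True
s_4={p,r,s}: ((G(r) & (r U q)) | G(F(r)))=True (G(r) & (r U q))=True G(r)=True r=True (r U q)=True q=False G(F(r))=True F(r)=True
s_5={q,r}: ((G(r) & (r U q)) | G(F(r)))=True (G(r) & (r U q))=True G(r)=True r=True (r U q)=True q=True G(F(r))=True F(r)=True
Evaluating at position 2: result = True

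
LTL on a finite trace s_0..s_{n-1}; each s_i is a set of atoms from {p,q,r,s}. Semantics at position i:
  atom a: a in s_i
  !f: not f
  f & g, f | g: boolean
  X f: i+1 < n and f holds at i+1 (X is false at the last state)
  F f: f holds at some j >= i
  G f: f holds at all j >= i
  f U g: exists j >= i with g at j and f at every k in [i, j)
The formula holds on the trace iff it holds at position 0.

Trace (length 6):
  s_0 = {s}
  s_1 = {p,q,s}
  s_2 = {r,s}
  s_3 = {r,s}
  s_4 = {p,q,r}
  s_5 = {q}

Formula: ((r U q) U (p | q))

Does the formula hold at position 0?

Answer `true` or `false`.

s_0={s}: ((r U q) U (p | q))=False (r U q)=False r=False q=False (p | q)=False p=False
s_1={p,q,s}: ((r U q) U (p | q))=True (r U q)=True r=False q=True (p | q)=True p=True
s_2={r,s}: ((r U q) U (p | q))=True (r U q)=True r=True q=False (p | q)=False p=False
s_3={r,s}: ((r U q) U (p | q))=True (r U q)=True r=True q=False (p | q)=False p=False
s_4={p,q,r}: ((r U q) U (p | q))=True (r U q)=True r=True q=True (p | q)=True p=True
s_5={q}: ((r U q) U (p | q))=True (r U q)=True r=False q=True (p | q)=True p=False

Answer: false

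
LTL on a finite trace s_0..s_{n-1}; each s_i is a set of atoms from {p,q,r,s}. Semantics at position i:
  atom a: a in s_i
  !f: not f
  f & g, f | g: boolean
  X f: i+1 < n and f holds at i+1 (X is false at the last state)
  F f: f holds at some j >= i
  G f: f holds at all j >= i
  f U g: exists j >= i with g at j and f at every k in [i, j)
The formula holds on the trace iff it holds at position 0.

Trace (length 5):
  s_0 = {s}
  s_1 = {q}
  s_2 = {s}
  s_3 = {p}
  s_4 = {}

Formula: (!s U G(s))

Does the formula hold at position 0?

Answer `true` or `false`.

s_0={s}: (!s U G(s))=False !s=False s=True G(s)=False
s_1={q}: (!s U G(s))=False !s=True s=False G(s)=False
s_2={s}: (!s U G(s))=False !s=False s=True G(s)=False
s_3={p}: (!s U G(s))=False !s=True s=False G(s)=False
s_4={}: (!s U G(s))=False !s=True s=False G(s)=False

Answer: false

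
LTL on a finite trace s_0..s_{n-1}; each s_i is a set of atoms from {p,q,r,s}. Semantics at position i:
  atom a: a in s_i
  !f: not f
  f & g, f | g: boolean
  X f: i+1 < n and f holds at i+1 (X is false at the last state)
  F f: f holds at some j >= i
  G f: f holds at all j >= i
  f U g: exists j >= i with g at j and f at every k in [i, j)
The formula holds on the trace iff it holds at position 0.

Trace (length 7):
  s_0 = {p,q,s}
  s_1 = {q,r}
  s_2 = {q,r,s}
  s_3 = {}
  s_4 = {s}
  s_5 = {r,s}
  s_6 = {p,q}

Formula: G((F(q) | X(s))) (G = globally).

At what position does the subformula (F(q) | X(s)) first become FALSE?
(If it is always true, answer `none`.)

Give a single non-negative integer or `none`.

s_0={p,q,s}: (F(q) | X(s))=True F(q)=True q=True X(s)=False s=True
s_1={q,r}: (F(q) | X(s))=True F(q)=True q=True X(s)=True s=False
s_2={q,r,s}: (F(q) | X(s))=True F(q)=True q=True X(s)=False s=True
s_3={}: (F(q) | X(s))=True F(q)=True q=False X(s)=True s=False
s_4={s}: (F(q) | X(s))=True F(q)=True q=False X(s)=True s=True
s_5={r,s}: (F(q) | X(s))=True F(q)=True q=False X(s)=False s=True
s_6={p,q}: (F(q) | X(s))=True F(q)=True q=True X(s)=False s=False
G((F(q) | X(s))) holds globally = True
No violation — formula holds at every position.

Answer: none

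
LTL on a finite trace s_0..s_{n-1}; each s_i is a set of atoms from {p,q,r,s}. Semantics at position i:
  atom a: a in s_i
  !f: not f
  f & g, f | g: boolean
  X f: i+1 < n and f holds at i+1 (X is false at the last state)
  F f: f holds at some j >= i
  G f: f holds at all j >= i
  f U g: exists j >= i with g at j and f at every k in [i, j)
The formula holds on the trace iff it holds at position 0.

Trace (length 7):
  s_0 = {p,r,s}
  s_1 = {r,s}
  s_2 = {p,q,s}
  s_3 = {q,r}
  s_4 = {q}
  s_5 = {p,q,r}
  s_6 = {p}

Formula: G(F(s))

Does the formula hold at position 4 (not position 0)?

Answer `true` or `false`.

s_0={p,r,s}: G(F(s))=False F(s)=True s=True
s_1={r,s}: G(F(s))=False F(s)=True s=True
s_2={p,q,s}: G(F(s))=False F(s)=True s=True
s_3={q,r}: G(F(s))=False F(s)=False s=False
s_4={q}: G(F(s))=False F(s)=False s=False
s_5={p,q,r}: G(F(s))=False F(s)=False s=False
s_6={p}: G(F(s))=False F(s)=False s=False
Evaluating at position 4: result = False

Answer: false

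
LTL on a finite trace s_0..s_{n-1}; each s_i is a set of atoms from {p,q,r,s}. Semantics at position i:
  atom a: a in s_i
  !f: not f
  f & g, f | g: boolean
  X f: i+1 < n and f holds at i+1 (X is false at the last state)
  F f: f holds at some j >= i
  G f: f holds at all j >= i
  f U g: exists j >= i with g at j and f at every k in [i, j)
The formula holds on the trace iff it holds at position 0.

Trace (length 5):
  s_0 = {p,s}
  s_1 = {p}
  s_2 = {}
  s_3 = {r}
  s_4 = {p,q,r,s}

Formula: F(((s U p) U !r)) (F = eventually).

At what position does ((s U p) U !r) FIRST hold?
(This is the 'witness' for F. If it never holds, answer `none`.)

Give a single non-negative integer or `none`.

Answer: 0

Derivation:
s_0={p,s}: ((s U p) U !r)=True (s U p)=True s=True p=True !r=True r=False
s_1={p}: ((s U p) U !r)=True (s U p)=True s=False p=True !r=True r=False
s_2={}: ((s U p) U !r)=True (s U p)=False s=False p=False !r=True r=False
s_3={r}: ((s U p) U !r)=False (s U p)=False s=False p=False !r=False r=True
s_4={p,q,r,s}: ((s U p) U !r)=False (s U p)=True s=True p=True !r=False r=True
F(((s U p) U !r)) holds; first witness at position 0.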